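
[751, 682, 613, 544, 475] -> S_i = 751 + -69*i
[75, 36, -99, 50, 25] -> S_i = Random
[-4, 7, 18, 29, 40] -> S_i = -4 + 11*i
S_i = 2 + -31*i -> [2, -29, -60, -91, -122]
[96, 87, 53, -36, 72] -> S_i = Random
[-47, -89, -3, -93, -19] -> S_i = Random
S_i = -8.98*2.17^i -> [-8.98, -19.49, -42.29, -91.76, -199.12]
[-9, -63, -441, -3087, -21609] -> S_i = -9*7^i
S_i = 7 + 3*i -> [7, 10, 13, 16, 19]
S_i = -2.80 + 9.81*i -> [-2.8, 7.01, 16.82, 26.63, 36.44]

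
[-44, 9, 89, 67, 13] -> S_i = Random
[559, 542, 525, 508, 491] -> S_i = 559 + -17*i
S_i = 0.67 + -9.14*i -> [0.67, -8.47, -17.61, -26.75, -35.89]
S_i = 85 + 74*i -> [85, 159, 233, 307, 381]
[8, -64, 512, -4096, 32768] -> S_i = 8*-8^i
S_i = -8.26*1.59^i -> [-8.26, -13.13, -20.88, -33.2, -52.79]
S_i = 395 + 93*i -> [395, 488, 581, 674, 767]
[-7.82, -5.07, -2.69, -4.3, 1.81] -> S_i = Random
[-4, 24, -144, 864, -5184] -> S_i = -4*-6^i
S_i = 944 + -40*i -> [944, 904, 864, 824, 784]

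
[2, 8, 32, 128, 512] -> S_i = 2*4^i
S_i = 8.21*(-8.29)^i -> [8.21, -68.06, 564.22, -4677.42, 38775.85]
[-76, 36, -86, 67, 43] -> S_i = Random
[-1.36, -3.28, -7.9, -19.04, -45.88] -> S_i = -1.36*2.41^i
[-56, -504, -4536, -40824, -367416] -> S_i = -56*9^i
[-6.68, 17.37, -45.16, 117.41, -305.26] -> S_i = -6.68*(-2.60)^i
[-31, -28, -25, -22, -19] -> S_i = -31 + 3*i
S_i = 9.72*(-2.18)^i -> [9.72, -21.19, 46.19, -100.7, 219.53]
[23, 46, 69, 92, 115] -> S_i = 23 + 23*i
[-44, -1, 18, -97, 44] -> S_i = Random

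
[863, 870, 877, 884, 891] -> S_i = 863 + 7*i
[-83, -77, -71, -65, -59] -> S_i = -83 + 6*i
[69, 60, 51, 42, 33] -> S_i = 69 + -9*i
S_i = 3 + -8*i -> [3, -5, -13, -21, -29]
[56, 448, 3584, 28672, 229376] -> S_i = 56*8^i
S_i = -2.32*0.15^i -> [-2.32, -0.35, -0.05, -0.01, -0.0]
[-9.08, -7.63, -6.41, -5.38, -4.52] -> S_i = -9.08*0.84^i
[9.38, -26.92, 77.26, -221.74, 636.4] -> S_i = 9.38*(-2.87)^i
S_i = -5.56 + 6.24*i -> [-5.56, 0.68, 6.92, 13.16, 19.4]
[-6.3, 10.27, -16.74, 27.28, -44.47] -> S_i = -6.30*(-1.63)^i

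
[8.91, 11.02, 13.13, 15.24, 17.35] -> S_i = 8.91 + 2.11*i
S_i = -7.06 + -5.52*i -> [-7.06, -12.58, -18.1, -23.62, -29.14]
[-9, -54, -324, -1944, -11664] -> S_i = -9*6^i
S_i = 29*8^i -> [29, 232, 1856, 14848, 118784]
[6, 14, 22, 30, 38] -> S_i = 6 + 8*i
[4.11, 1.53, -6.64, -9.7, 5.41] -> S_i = Random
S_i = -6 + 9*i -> [-6, 3, 12, 21, 30]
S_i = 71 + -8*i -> [71, 63, 55, 47, 39]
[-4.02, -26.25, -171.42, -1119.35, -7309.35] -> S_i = -4.02*6.53^i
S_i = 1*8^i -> [1, 8, 64, 512, 4096]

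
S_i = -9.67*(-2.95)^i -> [-9.67, 28.53, -84.15, 248.25, -732.34]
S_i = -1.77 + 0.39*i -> [-1.77, -1.38, -0.99, -0.6, -0.21]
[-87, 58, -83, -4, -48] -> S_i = Random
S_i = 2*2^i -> [2, 4, 8, 16, 32]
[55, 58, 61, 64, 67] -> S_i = 55 + 3*i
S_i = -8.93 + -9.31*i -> [-8.93, -18.24, -27.55, -36.86, -46.17]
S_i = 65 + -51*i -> [65, 14, -37, -88, -139]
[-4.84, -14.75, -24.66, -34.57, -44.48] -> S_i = -4.84 + -9.91*i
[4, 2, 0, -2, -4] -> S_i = 4 + -2*i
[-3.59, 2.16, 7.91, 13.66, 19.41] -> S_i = -3.59 + 5.75*i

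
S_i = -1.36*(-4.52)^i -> [-1.36, 6.15, -27.79, 125.59, -567.67]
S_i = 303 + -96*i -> [303, 207, 111, 15, -81]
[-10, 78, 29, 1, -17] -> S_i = Random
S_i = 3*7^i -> [3, 21, 147, 1029, 7203]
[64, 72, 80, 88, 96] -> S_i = 64 + 8*i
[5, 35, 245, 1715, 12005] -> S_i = 5*7^i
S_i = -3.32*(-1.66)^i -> [-3.32, 5.51, -9.15, 15.19, -25.21]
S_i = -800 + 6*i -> [-800, -794, -788, -782, -776]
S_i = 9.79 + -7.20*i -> [9.79, 2.59, -4.61, -11.81, -19.01]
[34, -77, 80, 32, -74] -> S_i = Random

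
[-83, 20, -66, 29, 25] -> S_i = Random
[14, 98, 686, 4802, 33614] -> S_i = 14*7^i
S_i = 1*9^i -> [1, 9, 81, 729, 6561]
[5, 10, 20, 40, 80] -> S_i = 5*2^i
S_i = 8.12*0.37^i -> [8.12, 3.0, 1.11, 0.41, 0.15]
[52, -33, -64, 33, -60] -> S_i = Random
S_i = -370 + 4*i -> [-370, -366, -362, -358, -354]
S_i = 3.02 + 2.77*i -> [3.02, 5.79, 8.56, 11.33, 14.1]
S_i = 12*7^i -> [12, 84, 588, 4116, 28812]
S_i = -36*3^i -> [-36, -108, -324, -972, -2916]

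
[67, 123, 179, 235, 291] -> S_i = 67 + 56*i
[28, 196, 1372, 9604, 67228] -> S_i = 28*7^i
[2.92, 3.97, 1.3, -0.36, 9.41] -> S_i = Random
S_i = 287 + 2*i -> [287, 289, 291, 293, 295]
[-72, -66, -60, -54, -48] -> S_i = -72 + 6*i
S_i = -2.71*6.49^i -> [-2.71, -17.59, -114.15, -740.8, -4807.82]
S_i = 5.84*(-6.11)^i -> [5.84, -35.68, 218.02, -1332.1, 8139.12]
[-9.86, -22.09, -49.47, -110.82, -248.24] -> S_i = -9.86*2.24^i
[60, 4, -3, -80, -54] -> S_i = Random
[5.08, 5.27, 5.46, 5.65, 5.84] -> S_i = 5.08 + 0.19*i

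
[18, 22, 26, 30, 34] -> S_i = 18 + 4*i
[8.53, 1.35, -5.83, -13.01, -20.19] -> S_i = 8.53 + -7.18*i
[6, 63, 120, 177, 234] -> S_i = 6 + 57*i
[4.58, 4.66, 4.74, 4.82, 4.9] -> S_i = 4.58 + 0.08*i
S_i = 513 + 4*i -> [513, 517, 521, 525, 529]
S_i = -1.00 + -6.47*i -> [-1.0, -7.47, -13.94, -20.41, -26.88]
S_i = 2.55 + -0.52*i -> [2.55, 2.03, 1.51, 0.99, 0.47]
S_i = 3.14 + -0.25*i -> [3.14, 2.89, 2.64, 2.39, 2.14]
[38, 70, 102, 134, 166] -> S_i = 38 + 32*i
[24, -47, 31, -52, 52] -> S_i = Random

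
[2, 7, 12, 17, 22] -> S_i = 2 + 5*i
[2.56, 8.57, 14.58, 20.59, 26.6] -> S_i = 2.56 + 6.01*i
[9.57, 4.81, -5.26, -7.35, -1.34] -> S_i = Random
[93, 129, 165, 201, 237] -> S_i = 93 + 36*i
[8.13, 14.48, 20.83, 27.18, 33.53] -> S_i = 8.13 + 6.35*i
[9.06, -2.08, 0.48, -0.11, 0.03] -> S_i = 9.06*(-0.23)^i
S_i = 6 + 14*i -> [6, 20, 34, 48, 62]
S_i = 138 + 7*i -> [138, 145, 152, 159, 166]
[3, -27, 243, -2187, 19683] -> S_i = 3*-9^i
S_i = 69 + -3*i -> [69, 66, 63, 60, 57]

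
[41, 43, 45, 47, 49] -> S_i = 41 + 2*i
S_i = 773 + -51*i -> [773, 722, 671, 620, 569]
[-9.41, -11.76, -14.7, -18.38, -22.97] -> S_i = -9.41*1.25^i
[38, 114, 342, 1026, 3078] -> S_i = 38*3^i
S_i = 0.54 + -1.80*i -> [0.54, -1.26, -3.06, -4.86, -6.66]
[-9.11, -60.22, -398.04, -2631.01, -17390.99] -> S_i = -9.11*6.61^i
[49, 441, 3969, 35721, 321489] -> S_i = 49*9^i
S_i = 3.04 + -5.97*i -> [3.04, -2.93, -8.9, -14.87, -20.84]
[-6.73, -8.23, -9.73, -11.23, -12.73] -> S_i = -6.73 + -1.50*i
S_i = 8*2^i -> [8, 16, 32, 64, 128]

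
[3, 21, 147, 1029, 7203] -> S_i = 3*7^i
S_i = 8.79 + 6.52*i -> [8.79, 15.31, 21.83, 28.35, 34.87]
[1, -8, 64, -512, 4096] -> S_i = 1*-8^i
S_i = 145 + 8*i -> [145, 153, 161, 169, 177]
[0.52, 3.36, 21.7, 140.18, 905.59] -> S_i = 0.52*6.46^i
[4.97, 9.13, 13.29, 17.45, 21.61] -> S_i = 4.97 + 4.16*i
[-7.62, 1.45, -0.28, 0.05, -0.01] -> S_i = -7.62*(-0.19)^i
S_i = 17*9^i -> [17, 153, 1377, 12393, 111537]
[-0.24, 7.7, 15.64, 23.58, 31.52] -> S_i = -0.24 + 7.94*i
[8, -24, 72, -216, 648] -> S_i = 8*-3^i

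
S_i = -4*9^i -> [-4, -36, -324, -2916, -26244]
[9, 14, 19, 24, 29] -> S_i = 9 + 5*i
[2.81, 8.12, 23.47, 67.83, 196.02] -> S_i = 2.81*2.89^i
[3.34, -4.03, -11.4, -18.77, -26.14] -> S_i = 3.34 + -7.37*i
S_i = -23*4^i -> [-23, -92, -368, -1472, -5888]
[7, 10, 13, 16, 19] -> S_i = 7 + 3*i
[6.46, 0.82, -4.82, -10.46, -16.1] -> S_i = 6.46 + -5.64*i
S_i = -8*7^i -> [-8, -56, -392, -2744, -19208]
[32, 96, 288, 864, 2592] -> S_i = 32*3^i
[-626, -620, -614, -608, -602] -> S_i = -626 + 6*i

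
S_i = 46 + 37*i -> [46, 83, 120, 157, 194]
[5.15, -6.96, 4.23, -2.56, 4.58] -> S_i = Random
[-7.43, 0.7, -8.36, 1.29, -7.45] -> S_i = Random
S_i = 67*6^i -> [67, 402, 2412, 14472, 86832]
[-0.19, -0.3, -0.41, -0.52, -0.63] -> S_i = -0.19 + -0.11*i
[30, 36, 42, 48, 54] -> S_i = 30 + 6*i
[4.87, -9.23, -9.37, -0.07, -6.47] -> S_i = Random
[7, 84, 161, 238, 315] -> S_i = 7 + 77*i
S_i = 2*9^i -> [2, 18, 162, 1458, 13122]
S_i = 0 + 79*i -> [0, 79, 158, 237, 316]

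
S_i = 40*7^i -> [40, 280, 1960, 13720, 96040]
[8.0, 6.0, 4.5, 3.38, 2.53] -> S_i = 8.00*0.75^i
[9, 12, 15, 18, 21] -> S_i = 9 + 3*i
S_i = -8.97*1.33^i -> [-8.97, -11.93, -15.87, -21.1, -28.07]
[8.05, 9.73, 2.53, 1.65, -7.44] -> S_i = Random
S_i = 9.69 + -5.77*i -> [9.69, 3.92, -1.85, -7.62, -13.39]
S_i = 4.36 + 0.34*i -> [4.36, 4.7, 5.04, 5.38, 5.72]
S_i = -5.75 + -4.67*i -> [-5.75, -10.42, -15.09, -19.76, -24.43]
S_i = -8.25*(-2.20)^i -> [-8.25, 18.15, -39.93, 87.85, -193.26]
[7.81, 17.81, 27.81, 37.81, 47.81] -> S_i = 7.81 + 10.00*i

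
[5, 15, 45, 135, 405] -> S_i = 5*3^i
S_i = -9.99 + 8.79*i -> [-9.99, -1.2, 7.59, 16.38, 25.17]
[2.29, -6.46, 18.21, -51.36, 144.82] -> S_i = 2.29*(-2.82)^i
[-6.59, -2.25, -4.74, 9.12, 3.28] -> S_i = Random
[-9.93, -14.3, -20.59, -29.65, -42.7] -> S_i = -9.93*1.44^i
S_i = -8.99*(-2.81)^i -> [-8.99, 25.26, -70.99, 199.47, -560.51]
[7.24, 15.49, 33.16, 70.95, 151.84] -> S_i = 7.24*2.14^i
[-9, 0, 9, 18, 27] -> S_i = -9 + 9*i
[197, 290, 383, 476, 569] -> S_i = 197 + 93*i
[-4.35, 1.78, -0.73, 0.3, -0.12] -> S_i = -4.35*(-0.41)^i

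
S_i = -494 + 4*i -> [-494, -490, -486, -482, -478]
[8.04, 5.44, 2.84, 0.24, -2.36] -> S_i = 8.04 + -2.60*i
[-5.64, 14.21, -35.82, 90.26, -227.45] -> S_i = -5.64*(-2.52)^i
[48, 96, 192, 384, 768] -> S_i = 48*2^i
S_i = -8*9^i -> [-8, -72, -648, -5832, -52488]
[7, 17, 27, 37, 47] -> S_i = 7 + 10*i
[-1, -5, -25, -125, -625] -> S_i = -1*5^i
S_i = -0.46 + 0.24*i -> [-0.46, -0.22, 0.02, 0.26, 0.5]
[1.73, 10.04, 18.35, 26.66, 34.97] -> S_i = 1.73 + 8.31*i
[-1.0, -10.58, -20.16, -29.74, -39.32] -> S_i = -1.00 + -9.58*i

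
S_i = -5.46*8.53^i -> [-5.46, -46.57, -397.27, -3388.75, -28906.05]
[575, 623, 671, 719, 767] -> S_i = 575 + 48*i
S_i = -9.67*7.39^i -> [-9.67, -71.46, -528.1, -3902.65, -28840.6]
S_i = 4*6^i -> [4, 24, 144, 864, 5184]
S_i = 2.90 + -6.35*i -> [2.9, -3.45, -9.8, -16.15, -22.5]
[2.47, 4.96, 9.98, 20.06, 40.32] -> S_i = 2.47*2.01^i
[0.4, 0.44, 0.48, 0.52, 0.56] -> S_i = 0.40*1.09^i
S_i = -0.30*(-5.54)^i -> [-0.3, 1.66, -9.21, 51.01, -282.59]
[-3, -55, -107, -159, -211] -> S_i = -3 + -52*i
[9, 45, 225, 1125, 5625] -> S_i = 9*5^i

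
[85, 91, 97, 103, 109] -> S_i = 85 + 6*i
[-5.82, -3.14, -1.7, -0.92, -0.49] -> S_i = -5.82*0.54^i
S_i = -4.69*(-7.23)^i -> [-4.69, 33.91, -245.16, 1772.51, -12815.22]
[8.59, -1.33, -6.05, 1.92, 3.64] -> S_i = Random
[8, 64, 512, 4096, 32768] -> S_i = 8*8^i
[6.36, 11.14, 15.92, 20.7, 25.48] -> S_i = 6.36 + 4.78*i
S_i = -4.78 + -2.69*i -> [-4.78, -7.47, -10.16, -12.85, -15.54]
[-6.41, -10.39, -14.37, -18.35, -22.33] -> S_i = -6.41 + -3.98*i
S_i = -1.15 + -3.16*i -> [-1.15, -4.31, -7.47, -10.63, -13.79]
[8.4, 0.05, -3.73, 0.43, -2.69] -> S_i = Random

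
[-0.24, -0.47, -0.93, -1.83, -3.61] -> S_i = -0.24*1.97^i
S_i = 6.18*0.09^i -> [6.18, 0.56, 0.05, 0.0, 0.0]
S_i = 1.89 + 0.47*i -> [1.89, 2.36, 2.83, 3.3, 3.77]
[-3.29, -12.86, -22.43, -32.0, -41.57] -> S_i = -3.29 + -9.57*i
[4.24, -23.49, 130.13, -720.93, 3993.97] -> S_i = 4.24*(-5.54)^i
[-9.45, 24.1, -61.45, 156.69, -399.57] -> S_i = -9.45*(-2.55)^i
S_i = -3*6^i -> [-3, -18, -108, -648, -3888]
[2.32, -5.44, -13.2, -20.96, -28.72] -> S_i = 2.32 + -7.76*i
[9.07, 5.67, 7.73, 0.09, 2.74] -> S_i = Random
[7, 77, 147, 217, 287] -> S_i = 7 + 70*i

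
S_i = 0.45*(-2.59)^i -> [0.45, -1.17, 3.02, -7.82, 20.25]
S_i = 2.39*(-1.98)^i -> [2.39, -4.73, 9.37, -18.55, 36.73]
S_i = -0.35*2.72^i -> [-0.35, -0.95, -2.59, -7.04, -19.16]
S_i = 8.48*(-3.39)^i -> [8.48, -28.75, 97.45, -330.37, 1119.94]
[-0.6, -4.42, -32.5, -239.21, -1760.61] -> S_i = -0.60*7.36^i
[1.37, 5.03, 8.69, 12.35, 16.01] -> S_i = 1.37 + 3.66*i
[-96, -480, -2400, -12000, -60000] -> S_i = -96*5^i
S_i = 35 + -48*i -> [35, -13, -61, -109, -157]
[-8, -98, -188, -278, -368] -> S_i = -8 + -90*i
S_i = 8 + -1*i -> [8, 7, 6, 5, 4]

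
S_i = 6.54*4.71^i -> [6.54, 30.8, 145.08, 683.35, 3218.56]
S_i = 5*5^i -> [5, 25, 125, 625, 3125]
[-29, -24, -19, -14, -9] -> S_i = -29 + 5*i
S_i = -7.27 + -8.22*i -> [-7.27, -15.49, -23.71, -31.93, -40.15]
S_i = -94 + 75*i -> [-94, -19, 56, 131, 206]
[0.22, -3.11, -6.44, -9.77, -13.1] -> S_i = 0.22 + -3.33*i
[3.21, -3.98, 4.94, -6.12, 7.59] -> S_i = 3.21*(-1.24)^i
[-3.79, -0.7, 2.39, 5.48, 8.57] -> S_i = -3.79 + 3.09*i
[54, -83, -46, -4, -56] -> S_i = Random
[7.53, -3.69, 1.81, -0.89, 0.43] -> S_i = 7.53*(-0.49)^i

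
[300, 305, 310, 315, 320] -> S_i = 300 + 5*i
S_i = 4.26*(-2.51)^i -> [4.26, -10.69, 26.84, -67.36, 169.08]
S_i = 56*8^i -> [56, 448, 3584, 28672, 229376]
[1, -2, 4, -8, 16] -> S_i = 1*-2^i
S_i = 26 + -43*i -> [26, -17, -60, -103, -146]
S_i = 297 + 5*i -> [297, 302, 307, 312, 317]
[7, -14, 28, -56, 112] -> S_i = 7*-2^i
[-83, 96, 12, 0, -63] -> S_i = Random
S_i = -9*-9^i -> [-9, 81, -729, 6561, -59049]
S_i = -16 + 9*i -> [-16, -7, 2, 11, 20]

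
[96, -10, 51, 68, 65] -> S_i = Random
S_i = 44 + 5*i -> [44, 49, 54, 59, 64]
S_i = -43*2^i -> [-43, -86, -172, -344, -688]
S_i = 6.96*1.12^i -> [6.96, 7.8, 8.73, 9.78, 10.95]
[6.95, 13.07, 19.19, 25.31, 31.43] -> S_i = 6.95 + 6.12*i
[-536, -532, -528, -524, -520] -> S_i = -536 + 4*i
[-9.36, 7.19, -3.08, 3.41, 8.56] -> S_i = Random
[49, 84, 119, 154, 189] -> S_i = 49 + 35*i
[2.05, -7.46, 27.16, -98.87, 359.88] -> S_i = 2.05*(-3.64)^i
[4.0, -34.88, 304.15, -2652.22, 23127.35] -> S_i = 4.00*(-8.72)^i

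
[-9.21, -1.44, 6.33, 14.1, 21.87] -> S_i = -9.21 + 7.77*i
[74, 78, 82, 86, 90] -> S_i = 74 + 4*i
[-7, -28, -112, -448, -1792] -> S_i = -7*4^i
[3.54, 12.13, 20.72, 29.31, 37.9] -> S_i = 3.54 + 8.59*i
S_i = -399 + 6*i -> [-399, -393, -387, -381, -375]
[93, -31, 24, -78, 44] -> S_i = Random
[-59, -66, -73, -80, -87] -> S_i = -59 + -7*i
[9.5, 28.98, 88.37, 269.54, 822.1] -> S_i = 9.50*3.05^i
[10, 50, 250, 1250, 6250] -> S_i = 10*5^i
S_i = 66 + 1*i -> [66, 67, 68, 69, 70]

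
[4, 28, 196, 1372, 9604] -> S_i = 4*7^i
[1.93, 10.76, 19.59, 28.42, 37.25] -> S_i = 1.93 + 8.83*i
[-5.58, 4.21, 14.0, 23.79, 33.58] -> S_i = -5.58 + 9.79*i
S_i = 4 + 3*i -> [4, 7, 10, 13, 16]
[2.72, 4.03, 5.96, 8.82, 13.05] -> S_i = 2.72*1.48^i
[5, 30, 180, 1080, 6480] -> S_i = 5*6^i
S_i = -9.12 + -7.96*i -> [-9.12, -17.08, -25.04, -33.0, -40.96]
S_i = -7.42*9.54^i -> [-7.42, -70.79, -675.31, -6442.42, -61460.69]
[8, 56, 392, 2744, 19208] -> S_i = 8*7^i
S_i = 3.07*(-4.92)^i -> [3.07, -15.1, 74.31, -365.62, 1798.87]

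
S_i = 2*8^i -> [2, 16, 128, 1024, 8192]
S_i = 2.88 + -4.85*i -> [2.88, -1.97, -6.82, -11.67, -16.52]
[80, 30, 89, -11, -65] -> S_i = Random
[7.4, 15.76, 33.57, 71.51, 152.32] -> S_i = 7.40*2.13^i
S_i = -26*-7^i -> [-26, 182, -1274, 8918, -62426]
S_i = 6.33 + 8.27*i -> [6.33, 14.6, 22.87, 31.14, 39.41]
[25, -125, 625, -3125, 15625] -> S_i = 25*-5^i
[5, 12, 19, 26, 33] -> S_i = 5 + 7*i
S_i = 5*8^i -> [5, 40, 320, 2560, 20480]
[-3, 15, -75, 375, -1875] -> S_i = -3*-5^i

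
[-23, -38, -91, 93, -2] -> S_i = Random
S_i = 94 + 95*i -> [94, 189, 284, 379, 474]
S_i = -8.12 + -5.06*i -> [-8.12, -13.18, -18.24, -23.3, -28.36]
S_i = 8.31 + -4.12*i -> [8.31, 4.19, 0.07, -4.05, -8.17]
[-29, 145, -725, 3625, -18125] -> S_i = -29*-5^i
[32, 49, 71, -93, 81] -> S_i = Random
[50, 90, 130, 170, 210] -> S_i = 50 + 40*i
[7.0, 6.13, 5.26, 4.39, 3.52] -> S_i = 7.00 + -0.87*i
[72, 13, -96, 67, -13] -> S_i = Random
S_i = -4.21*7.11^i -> [-4.21, -29.93, -212.82, -1513.18, -10758.72]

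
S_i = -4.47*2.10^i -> [-4.47, -9.39, -19.71, -41.4, -86.93]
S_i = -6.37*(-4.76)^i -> [-6.37, 30.32, -144.33, 687.01, -3270.15]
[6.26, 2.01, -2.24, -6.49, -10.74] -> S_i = 6.26 + -4.25*i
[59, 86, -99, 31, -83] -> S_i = Random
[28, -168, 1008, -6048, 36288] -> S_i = 28*-6^i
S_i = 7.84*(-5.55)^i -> [7.84, -43.51, 241.49, -1340.28, 7438.55]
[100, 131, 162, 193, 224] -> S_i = 100 + 31*i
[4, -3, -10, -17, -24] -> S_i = 4 + -7*i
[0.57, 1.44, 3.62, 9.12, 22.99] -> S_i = 0.57*2.52^i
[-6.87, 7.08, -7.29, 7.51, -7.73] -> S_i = -6.87*(-1.03)^i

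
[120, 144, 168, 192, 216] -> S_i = 120 + 24*i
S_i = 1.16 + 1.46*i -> [1.16, 2.62, 4.08, 5.54, 7.0]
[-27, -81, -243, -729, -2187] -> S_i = -27*3^i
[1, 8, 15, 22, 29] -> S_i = 1 + 7*i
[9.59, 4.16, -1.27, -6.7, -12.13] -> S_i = 9.59 + -5.43*i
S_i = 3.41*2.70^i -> [3.41, 9.21, 24.86, 67.12, 181.22]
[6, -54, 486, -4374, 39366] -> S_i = 6*-9^i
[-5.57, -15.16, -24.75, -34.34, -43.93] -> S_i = -5.57 + -9.59*i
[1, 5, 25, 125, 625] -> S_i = 1*5^i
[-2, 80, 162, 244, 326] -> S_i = -2 + 82*i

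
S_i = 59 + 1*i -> [59, 60, 61, 62, 63]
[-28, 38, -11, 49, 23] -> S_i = Random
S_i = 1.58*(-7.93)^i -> [1.58, -12.53, 99.36, -787.91, 6248.13]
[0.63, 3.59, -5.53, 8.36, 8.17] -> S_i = Random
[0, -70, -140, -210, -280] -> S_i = 0 + -70*i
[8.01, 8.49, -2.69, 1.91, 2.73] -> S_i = Random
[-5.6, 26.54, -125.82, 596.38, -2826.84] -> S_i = -5.60*(-4.74)^i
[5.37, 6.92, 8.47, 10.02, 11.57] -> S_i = 5.37 + 1.55*i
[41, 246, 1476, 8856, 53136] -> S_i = 41*6^i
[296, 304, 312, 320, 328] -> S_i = 296 + 8*i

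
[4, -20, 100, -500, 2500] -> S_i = 4*-5^i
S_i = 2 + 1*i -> [2, 3, 4, 5, 6]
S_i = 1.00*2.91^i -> [1.0, 2.91, 8.47, 24.64, 71.71]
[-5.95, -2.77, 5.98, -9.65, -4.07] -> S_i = Random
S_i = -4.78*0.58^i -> [-4.78, -2.77, -1.61, -0.93, -0.54]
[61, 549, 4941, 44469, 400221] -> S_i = 61*9^i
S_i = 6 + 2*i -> [6, 8, 10, 12, 14]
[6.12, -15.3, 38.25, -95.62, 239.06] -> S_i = 6.12*(-2.50)^i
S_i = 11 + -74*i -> [11, -63, -137, -211, -285]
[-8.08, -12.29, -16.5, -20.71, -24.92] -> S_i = -8.08 + -4.21*i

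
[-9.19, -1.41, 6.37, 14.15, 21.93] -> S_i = -9.19 + 7.78*i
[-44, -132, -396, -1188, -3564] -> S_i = -44*3^i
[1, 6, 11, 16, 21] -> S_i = 1 + 5*i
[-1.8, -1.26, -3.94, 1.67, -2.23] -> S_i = Random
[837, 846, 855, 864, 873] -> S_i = 837 + 9*i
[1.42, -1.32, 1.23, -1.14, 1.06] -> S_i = 1.42*(-0.93)^i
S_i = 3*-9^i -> [3, -27, 243, -2187, 19683]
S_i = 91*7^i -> [91, 637, 4459, 31213, 218491]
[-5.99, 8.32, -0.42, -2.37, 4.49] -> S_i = Random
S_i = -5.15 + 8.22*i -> [-5.15, 3.07, 11.29, 19.51, 27.73]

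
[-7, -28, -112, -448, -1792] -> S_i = -7*4^i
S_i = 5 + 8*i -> [5, 13, 21, 29, 37]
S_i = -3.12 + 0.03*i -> [-3.12, -3.09, -3.06, -3.03, -3.0]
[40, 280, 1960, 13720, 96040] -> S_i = 40*7^i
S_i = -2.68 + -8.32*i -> [-2.68, -11.0, -19.32, -27.64, -35.96]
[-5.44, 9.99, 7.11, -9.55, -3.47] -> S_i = Random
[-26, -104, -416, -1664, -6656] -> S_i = -26*4^i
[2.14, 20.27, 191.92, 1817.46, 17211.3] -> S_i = 2.14*9.47^i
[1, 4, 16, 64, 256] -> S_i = 1*4^i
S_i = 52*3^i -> [52, 156, 468, 1404, 4212]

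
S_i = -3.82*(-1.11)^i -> [-3.82, 4.24, -4.71, 5.22, -5.8]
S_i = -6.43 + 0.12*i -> [-6.43, -6.31, -6.19, -6.07, -5.95]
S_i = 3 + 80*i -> [3, 83, 163, 243, 323]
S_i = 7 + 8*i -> [7, 15, 23, 31, 39]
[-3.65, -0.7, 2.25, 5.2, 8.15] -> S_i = -3.65 + 2.95*i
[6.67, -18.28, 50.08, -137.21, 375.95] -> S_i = 6.67*(-2.74)^i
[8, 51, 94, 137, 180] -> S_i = 8 + 43*i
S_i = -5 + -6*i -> [-5, -11, -17, -23, -29]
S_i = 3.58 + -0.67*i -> [3.58, 2.91, 2.24, 1.57, 0.9]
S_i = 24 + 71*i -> [24, 95, 166, 237, 308]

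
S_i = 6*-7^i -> [6, -42, 294, -2058, 14406]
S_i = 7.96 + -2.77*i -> [7.96, 5.19, 2.42, -0.35, -3.12]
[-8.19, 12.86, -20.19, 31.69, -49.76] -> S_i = -8.19*(-1.57)^i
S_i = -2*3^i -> [-2, -6, -18, -54, -162]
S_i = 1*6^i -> [1, 6, 36, 216, 1296]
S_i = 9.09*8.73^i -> [9.09, 79.36, 692.78, 6047.93, 52798.41]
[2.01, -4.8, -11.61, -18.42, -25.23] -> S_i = 2.01 + -6.81*i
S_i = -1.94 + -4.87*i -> [-1.94, -6.81, -11.68, -16.55, -21.42]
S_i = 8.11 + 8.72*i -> [8.11, 16.83, 25.55, 34.27, 42.99]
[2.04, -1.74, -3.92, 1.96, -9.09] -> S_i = Random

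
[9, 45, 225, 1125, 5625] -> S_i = 9*5^i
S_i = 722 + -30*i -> [722, 692, 662, 632, 602]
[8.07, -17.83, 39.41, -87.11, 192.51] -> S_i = 8.07*(-2.21)^i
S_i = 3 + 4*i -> [3, 7, 11, 15, 19]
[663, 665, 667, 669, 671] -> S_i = 663 + 2*i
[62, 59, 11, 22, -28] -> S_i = Random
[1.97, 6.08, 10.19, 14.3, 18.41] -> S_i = 1.97 + 4.11*i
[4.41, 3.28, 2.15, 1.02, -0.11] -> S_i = 4.41 + -1.13*i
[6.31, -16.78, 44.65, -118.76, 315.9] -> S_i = 6.31*(-2.66)^i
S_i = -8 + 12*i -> [-8, 4, 16, 28, 40]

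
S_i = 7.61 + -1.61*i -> [7.61, 6.0, 4.39, 2.78, 1.17]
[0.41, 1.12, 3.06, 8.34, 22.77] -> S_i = 0.41*2.73^i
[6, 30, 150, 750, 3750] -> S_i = 6*5^i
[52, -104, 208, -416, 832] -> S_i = 52*-2^i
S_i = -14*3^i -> [-14, -42, -126, -378, -1134]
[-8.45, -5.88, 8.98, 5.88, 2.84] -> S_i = Random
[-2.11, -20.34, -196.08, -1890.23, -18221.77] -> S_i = -2.11*9.64^i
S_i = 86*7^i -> [86, 602, 4214, 29498, 206486]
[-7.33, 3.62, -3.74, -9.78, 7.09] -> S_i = Random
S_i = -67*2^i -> [-67, -134, -268, -536, -1072]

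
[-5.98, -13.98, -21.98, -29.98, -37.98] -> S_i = -5.98 + -8.00*i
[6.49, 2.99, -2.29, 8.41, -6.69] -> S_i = Random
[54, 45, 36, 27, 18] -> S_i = 54 + -9*i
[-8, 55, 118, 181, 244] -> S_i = -8 + 63*i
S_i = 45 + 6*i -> [45, 51, 57, 63, 69]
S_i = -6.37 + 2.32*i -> [-6.37, -4.05, -1.73, 0.59, 2.91]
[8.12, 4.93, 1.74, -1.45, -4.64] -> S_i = 8.12 + -3.19*i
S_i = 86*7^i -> [86, 602, 4214, 29498, 206486]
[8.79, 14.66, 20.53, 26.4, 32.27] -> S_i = 8.79 + 5.87*i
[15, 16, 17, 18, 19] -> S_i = 15 + 1*i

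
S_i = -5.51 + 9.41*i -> [-5.51, 3.9, 13.31, 22.72, 32.13]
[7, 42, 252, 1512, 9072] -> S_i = 7*6^i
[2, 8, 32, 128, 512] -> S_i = 2*4^i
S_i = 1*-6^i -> [1, -6, 36, -216, 1296]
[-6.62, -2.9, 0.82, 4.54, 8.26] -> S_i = -6.62 + 3.72*i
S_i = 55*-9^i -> [55, -495, 4455, -40095, 360855]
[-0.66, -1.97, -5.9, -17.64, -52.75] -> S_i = -0.66*2.99^i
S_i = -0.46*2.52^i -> [-0.46, -1.16, -2.92, -7.36, -18.55]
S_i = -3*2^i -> [-3, -6, -12, -24, -48]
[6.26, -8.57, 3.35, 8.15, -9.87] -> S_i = Random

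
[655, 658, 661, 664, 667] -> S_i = 655 + 3*i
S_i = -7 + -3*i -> [-7, -10, -13, -16, -19]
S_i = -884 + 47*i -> [-884, -837, -790, -743, -696]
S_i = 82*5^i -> [82, 410, 2050, 10250, 51250]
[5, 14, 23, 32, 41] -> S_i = 5 + 9*i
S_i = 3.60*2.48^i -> [3.6, 8.93, 22.14, 54.91, 136.18]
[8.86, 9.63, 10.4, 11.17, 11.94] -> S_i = 8.86 + 0.77*i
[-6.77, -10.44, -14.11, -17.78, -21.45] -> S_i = -6.77 + -3.67*i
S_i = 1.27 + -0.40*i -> [1.27, 0.87, 0.47, 0.07, -0.33]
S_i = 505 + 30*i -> [505, 535, 565, 595, 625]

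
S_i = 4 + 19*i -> [4, 23, 42, 61, 80]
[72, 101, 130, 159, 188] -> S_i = 72 + 29*i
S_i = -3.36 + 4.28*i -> [-3.36, 0.92, 5.2, 9.48, 13.76]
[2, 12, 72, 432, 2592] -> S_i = 2*6^i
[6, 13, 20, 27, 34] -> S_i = 6 + 7*i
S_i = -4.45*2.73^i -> [-4.45, -12.15, -33.17, -90.54, -247.18]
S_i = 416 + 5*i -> [416, 421, 426, 431, 436]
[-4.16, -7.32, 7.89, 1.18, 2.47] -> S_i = Random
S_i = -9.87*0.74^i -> [-9.87, -7.3, -5.4, -4.0, -2.96]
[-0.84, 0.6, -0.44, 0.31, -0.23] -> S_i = -0.84*(-0.72)^i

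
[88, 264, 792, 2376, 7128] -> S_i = 88*3^i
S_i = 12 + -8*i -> [12, 4, -4, -12, -20]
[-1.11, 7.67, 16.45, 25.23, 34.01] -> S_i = -1.11 + 8.78*i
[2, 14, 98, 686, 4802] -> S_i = 2*7^i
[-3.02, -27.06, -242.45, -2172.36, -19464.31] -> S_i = -3.02*8.96^i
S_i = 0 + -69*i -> [0, -69, -138, -207, -276]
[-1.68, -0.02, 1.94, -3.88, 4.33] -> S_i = Random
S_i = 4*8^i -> [4, 32, 256, 2048, 16384]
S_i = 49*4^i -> [49, 196, 784, 3136, 12544]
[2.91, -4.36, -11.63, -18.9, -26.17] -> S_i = 2.91 + -7.27*i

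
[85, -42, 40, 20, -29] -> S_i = Random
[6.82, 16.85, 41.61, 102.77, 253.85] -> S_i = 6.82*2.47^i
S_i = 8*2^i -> [8, 16, 32, 64, 128]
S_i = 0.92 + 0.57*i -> [0.92, 1.49, 2.06, 2.63, 3.2]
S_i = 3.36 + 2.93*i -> [3.36, 6.29, 9.22, 12.15, 15.08]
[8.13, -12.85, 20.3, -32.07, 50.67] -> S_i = 8.13*(-1.58)^i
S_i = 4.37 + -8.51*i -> [4.37, -4.14, -12.65, -21.16, -29.67]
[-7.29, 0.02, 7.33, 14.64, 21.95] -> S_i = -7.29 + 7.31*i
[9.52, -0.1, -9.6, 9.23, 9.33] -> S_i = Random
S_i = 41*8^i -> [41, 328, 2624, 20992, 167936]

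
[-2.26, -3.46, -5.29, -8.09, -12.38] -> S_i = -2.26*1.53^i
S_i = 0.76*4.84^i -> [0.76, 3.68, 17.8, 86.17, 417.06]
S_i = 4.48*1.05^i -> [4.48, 4.7, 4.94, 5.19, 5.45]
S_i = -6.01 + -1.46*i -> [-6.01, -7.47, -8.93, -10.39, -11.85]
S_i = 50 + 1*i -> [50, 51, 52, 53, 54]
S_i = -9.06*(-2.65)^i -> [-9.06, 24.01, -63.62, 168.6, -446.8]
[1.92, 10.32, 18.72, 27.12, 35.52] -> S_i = 1.92 + 8.40*i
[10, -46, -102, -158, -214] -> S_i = 10 + -56*i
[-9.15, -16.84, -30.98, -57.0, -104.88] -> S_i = -9.15*1.84^i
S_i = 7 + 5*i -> [7, 12, 17, 22, 27]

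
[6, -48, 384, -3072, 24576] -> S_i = 6*-8^i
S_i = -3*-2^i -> [-3, 6, -12, 24, -48]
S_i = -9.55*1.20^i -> [-9.55, -11.46, -13.75, -16.5, -19.8]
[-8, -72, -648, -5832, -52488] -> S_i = -8*9^i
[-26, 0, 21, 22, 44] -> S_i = Random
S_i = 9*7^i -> [9, 63, 441, 3087, 21609]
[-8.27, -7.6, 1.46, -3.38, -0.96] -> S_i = Random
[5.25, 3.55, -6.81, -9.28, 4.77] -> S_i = Random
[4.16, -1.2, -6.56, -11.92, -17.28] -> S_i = 4.16 + -5.36*i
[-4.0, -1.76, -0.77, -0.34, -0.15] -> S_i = -4.00*0.44^i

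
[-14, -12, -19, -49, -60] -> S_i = Random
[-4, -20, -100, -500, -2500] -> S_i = -4*5^i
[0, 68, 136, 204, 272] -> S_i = 0 + 68*i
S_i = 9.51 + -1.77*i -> [9.51, 7.74, 5.97, 4.2, 2.43]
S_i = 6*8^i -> [6, 48, 384, 3072, 24576]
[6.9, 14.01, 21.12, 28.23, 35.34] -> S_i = 6.90 + 7.11*i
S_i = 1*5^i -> [1, 5, 25, 125, 625]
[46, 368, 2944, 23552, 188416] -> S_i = 46*8^i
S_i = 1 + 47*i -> [1, 48, 95, 142, 189]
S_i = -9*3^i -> [-9, -27, -81, -243, -729]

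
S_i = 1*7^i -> [1, 7, 49, 343, 2401]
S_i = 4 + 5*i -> [4, 9, 14, 19, 24]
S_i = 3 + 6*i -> [3, 9, 15, 21, 27]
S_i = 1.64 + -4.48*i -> [1.64, -2.84, -7.32, -11.8, -16.28]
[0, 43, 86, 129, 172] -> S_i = 0 + 43*i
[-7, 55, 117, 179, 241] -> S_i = -7 + 62*i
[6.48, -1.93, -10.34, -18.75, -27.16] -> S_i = 6.48 + -8.41*i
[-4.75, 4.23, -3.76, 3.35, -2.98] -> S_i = -4.75*(-0.89)^i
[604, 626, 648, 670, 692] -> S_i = 604 + 22*i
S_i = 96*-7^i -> [96, -672, 4704, -32928, 230496]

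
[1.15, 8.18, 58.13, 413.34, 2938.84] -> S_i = 1.15*7.11^i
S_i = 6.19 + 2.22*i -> [6.19, 8.41, 10.63, 12.85, 15.07]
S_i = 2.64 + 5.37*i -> [2.64, 8.01, 13.38, 18.75, 24.12]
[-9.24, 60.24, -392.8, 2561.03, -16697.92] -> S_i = -9.24*(-6.52)^i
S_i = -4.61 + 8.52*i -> [-4.61, 3.91, 12.43, 20.95, 29.47]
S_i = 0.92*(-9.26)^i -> [0.92, -8.52, 78.89, -730.5, 6764.44]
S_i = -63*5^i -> [-63, -315, -1575, -7875, -39375]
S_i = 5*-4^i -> [5, -20, 80, -320, 1280]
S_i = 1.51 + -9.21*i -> [1.51, -7.7, -16.91, -26.12, -35.33]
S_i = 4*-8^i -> [4, -32, 256, -2048, 16384]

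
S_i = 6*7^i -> [6, 42, 294, 2058, 14406]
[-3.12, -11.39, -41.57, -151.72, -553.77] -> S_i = -3.12*3.65^i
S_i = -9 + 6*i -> [-9, -3, 3, 9, 15]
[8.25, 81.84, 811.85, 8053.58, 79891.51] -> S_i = 8.25*9.92^i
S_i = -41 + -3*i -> [-41, -44, -47, -50, -53]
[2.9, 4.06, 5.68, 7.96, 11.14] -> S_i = 2.90*1.40^i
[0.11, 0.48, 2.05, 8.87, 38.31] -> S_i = 0.11*4.32^i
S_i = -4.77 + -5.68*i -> [-4.77, -10.45, -16.13, -21.81, -27.49]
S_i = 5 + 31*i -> [5, 36, 67, 98, 129]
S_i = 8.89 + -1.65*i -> [8.89, 7.24, 5.59, 3.94, 2.29]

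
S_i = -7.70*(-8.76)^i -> [-7.7, 67.45, -590.88, 5176.1, -45342.68]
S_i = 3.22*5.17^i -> [3.22, 16.65, 86.07, 444.97, 2300.48]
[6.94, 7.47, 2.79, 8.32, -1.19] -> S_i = Random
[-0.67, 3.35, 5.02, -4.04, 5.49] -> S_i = Random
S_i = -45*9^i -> [-45, -405, -3645, -32805, -295245]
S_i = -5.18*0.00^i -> [-5.18, -0.0, -0.0, -0.0, -0.0]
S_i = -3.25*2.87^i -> [-3.25, -9.33, -26.77, -76.83, -220.5]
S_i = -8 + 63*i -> [-8, 55, 118, 181, 244]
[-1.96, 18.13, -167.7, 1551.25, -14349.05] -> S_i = -1.96*(-9.25)^i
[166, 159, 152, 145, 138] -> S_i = 166 + -7*i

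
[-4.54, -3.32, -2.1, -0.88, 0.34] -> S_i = -4.54 + 1.22*i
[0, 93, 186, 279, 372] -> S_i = 0 + 93*i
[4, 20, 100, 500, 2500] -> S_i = 4*5^i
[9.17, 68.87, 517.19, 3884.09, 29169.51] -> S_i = 9.17*7.51^i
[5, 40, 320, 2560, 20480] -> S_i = 5*8^i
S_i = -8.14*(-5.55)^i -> [-8.14, 45.18, -250.73, 1391.56, -7723.18]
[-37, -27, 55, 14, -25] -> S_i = Random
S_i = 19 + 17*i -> [19, 36, 53, 70, 87]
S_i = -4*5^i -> [-4, -20, -100, -500, -2500]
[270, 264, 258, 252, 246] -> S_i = 270 + -6*i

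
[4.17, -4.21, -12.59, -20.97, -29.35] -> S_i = 4.17 + -8.38*i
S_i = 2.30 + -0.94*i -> [2.3, 1.36, 0.42, -0.52, -1.46]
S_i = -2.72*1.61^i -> [-2.72, -4.38, -7.05, -11.35, -18.28]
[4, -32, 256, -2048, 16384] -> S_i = 4*-8^i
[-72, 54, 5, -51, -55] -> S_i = Random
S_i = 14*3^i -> [14, 42, 126, 378, 1134]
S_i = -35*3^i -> [-35, -105, -315, -945, -2835]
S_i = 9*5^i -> [9, 45, 225, 1125, 5625]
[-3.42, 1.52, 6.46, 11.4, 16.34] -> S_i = -3.42 + 4.94*i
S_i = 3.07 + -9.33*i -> [3.07, -6.26, -15.59, -24.92, -34.25]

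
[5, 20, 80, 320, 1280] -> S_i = 5*4^i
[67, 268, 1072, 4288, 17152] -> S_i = 67*4^i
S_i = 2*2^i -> [2, 4, 8, 16, 32]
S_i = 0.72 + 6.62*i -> [0.72, 7.34, 13.96, 20.58, 27.2]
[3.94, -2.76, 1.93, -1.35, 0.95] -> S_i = 3.94*(-0.70)^i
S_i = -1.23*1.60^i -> [-1.23, -1.97, -3.15, -5.04, -8.06]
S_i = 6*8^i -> [6, 48, 384, 3072, 24576]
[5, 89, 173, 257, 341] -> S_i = 5 + 84*i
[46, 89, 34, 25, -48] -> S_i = Random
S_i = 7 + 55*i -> [7, 62, 117, 172, 227]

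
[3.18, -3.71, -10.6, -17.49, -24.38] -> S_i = 3.18 + -6.89*i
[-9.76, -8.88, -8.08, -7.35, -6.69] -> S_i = -9.76*0.91^i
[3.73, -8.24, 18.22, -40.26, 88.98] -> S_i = 3.73*(-2.21)^i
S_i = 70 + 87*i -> [70, 157, 244, 331, 418]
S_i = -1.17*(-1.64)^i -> [-1.17, 1.92, -3.15, 5.16, -8.46]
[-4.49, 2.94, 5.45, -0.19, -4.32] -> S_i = Random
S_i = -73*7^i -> [-73, -511, -3577, -25039, -175273]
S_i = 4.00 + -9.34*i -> [4.0, -5.34, -14.68, -24.02, -33.36]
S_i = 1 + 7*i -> [1, 8, 15, 22, 29]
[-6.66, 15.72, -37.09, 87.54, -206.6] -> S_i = -6.66*(-2.36)^i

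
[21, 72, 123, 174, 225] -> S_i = 21 + 51*i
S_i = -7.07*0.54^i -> [-7.07, -3.82, -2.06, -1.11, -0.6]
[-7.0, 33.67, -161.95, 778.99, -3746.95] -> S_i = -7.00*(-4.81)^i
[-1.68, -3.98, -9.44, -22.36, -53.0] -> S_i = -1.68*2.37^i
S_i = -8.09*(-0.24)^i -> [-8.09, 1.94, -0.47, 0.11, -0.03]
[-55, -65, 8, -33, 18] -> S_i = Random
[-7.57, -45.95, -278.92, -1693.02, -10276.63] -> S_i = -7.57*6.07^i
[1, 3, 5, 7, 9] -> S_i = 1 + 2*i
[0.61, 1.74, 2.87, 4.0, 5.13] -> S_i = 0.61 + 1.13*i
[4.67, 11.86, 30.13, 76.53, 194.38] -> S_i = 4.67*2.54^i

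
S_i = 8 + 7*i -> [8, 15, 22, 29, 36]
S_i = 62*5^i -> [62, 310, 1550, 7750, 38750]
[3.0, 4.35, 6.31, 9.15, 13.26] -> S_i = 3.00*1.45^i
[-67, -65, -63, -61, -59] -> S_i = -67 + 2*i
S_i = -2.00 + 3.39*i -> [-2.0, 1.39, 4.78, 8.17, 11.56]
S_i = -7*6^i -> [-7, -42, -252, -1512, -9072]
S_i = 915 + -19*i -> [915, 896, 877, 858, 839]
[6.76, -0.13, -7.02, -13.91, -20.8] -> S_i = 6.76 + -6.89*i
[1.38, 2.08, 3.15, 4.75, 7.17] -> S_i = 1.38*1.51^i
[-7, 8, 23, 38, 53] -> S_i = -7 + 15*i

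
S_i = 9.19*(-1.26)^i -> [9.19, -11.58, 14.59, -18.38, 23.16]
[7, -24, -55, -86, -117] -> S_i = 7 + -31*i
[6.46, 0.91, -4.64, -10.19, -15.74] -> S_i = 6.46 + -5.55*i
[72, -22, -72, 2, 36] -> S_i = Random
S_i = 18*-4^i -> [18, -72, 288, -1152, 4608]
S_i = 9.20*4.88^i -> [9.2, 44.9, 219.09, 1069.17, 5217.56]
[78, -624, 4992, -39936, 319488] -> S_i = 78*-8^i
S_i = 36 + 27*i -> [36, 63, 90, 117, 144]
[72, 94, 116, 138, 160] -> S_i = 72 + 22*i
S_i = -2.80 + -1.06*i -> [-2.8, -3.86, -4.92, -5.98, -7.04]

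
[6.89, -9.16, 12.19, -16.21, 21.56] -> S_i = 6.89*(-1.33)^i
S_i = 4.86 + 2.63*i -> [4.86, 7.49, 10.12, 12.75, 15.38]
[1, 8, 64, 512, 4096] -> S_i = 1*8^i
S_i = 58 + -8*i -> [58, 50, 42, 34, 26]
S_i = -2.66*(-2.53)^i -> [-2.66, 6.73, -17.03, 43.08, -108.98]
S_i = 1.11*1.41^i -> [1.11, 1.57, 2.21, 3.11, 4.39]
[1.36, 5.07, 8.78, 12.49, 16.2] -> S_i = 1.36 + 3.71*i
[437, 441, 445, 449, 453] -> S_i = 437 + 4*i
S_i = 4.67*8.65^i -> [4.67, 40.4, 349.42, 3022.49, 26144.56]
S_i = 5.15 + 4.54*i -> [5.15, 9.69, 14.23, 18.77, 23.31]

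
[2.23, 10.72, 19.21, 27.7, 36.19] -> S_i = 2.23 + 8.49*i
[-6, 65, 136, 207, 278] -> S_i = -6 + 71*i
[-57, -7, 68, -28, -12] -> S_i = Random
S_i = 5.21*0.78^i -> [5.21, 4.06, 3.17, 2.47, 1.93]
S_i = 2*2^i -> [2, 4, 8, 16, 32]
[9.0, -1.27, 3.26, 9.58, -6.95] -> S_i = Random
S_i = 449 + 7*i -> [449, 456, 463, 470, 477]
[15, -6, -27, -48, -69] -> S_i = 15 + -21*i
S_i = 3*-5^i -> [3, -15, 75, -375, 1875]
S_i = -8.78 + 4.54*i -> [-8.78, -4.24, 0.3, 4.84, 9.38]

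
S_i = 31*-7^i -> [31, -217, 1519, -10633, 74431]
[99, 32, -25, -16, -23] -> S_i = Random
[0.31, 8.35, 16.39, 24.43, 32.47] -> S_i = 0.31 + 8.04*i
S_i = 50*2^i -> [50, 100, 200, 400, 800]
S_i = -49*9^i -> [-49, -441, -3969, -35721, -321489]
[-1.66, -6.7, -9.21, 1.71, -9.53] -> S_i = Random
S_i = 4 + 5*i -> [4, 9, 14, 19, 24]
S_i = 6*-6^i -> [6, -36, 216, -1296, 7776]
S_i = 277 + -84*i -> [277, 193, 109, 25, -59]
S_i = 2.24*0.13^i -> [2.24, 0.29, 0.04, 0.0, 0.0]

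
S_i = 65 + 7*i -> [65, 72, 79, 86, 93]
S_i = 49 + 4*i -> [49, 53, 57, 61, 65]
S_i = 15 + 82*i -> [15, 97, 179, 261, 343]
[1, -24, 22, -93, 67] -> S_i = Random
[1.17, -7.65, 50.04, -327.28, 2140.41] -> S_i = 1.17*(-6.54)^i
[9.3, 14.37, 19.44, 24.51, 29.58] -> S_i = 9.30 + 5.07*i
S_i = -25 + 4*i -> [-25, -21, -17, -13, -9]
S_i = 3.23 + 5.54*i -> [3.23, 8.77, 14.31, 19.85, 25.39]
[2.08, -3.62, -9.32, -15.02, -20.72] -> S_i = 2.08 + -5.70*i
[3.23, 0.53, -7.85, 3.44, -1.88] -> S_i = Random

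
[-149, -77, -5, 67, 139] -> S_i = -149 + 72*i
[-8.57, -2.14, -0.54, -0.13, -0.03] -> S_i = -8.57*0.25^i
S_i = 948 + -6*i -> [948, 942, 936, 930, 924]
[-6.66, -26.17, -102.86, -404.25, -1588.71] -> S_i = -6.66*3.93^i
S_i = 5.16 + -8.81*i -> [5.16, -3.65, -12.46, -21.27, -30.08]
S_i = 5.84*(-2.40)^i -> [5.84, -14.02, 33.64, -80.73, 193.76]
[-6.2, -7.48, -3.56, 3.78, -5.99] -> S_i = Random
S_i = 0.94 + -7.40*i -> [0.94, -6.46, -13.86, -21.26, -28.66]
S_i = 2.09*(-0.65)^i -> [2.09, -1.36, 0.88, -0.57, 0.37]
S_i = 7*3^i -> [7, 21, 63, 189, 567]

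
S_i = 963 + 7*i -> [963, 970, 977, 984, 991]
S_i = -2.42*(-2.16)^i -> [-2.42, 5.23, -11.29, 24.39, -52.68]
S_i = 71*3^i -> [71, 213, 639, 1917, 5751]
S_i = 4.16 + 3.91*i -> [4.16, 8.07, 11.98, 15.89, 19.8]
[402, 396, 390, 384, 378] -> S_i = 402 + -6*i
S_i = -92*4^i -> [-92, -368, -1472, -5888, -23552]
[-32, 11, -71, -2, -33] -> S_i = Random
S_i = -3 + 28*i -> [-3, 25, 53, 81, 109]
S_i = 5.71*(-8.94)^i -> [5.71, -51.05, 456.36, -4079.89, 36474.23]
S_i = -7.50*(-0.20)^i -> [-7.5, 1.5, -0.3, 0.06, -0.01]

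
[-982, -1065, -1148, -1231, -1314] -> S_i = -982 + -83*i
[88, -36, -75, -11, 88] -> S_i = Random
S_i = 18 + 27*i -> [18, 45, 72, 99, 126]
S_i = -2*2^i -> [-2, -4, -8, -16, -32]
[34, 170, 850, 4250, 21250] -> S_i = 34*5^i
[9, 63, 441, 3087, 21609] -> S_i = 9*7^i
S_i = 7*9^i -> [7, 63, 567, 5103, 45927]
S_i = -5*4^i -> [-5, -20, -80, -320, -1280]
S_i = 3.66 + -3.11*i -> [3.66, 0.55, -2.56, -5.67, -8.78]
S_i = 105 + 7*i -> [105, 112, 119, 126, 133]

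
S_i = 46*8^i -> [46, 368, 2944, 23552, 188416]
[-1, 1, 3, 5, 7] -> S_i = -1 + 2*i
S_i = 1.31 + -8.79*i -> [1.31, -7.48, -16.27, -25.06, -33.85]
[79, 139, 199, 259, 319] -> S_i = 79 + 60*i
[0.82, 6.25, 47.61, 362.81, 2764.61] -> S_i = 0.82*7.62^i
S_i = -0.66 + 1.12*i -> [-0.66, 0.46, 1.58, 2.7, 3.82]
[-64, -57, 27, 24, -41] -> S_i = Random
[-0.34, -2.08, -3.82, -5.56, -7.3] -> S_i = -0.34 + -1.74*i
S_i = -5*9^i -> [-5, -45, -405, -3645, -32805]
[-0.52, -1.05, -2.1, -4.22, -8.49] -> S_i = -0.52*2.01^i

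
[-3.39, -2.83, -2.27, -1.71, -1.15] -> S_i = -3.39 + 0.56*i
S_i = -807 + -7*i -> [-807, -814, -821, -828, -835]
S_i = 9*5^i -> [9, 45, 225, 1125, 5625]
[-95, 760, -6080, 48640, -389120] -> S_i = -95*-8^i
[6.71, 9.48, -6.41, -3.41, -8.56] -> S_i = Random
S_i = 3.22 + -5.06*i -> [3.22, -1.84, -6.9, -11.96, -17.02]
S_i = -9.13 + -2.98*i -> [-9.13, -12.11, -15.09, -18.07, -21.05]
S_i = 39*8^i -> [39, 312, 2496, 19968, 159744]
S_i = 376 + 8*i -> [376, 384, 392, 400, 408]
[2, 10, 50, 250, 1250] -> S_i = 2*5^i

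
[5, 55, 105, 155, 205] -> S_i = 5 + 50*i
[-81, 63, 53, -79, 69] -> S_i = Random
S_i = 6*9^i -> [6, 54, 486, 4374, 39366]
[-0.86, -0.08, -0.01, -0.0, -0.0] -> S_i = -0.86*0.09^i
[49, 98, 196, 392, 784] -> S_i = 49*2^i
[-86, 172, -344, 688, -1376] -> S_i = -86*-2^i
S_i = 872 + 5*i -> [872, 877, 882, 887, 892]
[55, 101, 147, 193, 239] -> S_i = 55 + 46*i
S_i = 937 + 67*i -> [937, 1004, 1071, 1138, 1205]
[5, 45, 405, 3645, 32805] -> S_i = 5*9^i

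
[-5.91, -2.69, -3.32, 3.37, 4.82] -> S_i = Random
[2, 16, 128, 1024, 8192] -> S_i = 2*8^i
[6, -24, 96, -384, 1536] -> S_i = 6*-4^i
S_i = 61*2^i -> [61, 122, 244, 488, 976]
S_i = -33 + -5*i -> [-33, -38, -43, -48, -53]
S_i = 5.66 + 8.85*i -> [5.66, 14.51, 23.36, 32.21, 41.06]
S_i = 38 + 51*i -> [38, 89, 140, 191, 242]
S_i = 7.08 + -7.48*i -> [7.08, -0.4, -7.88, -15.36, -22.84]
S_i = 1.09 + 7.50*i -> [1.09, 8.59, 16.09, 23.59, 31.09]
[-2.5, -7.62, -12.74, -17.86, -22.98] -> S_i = -2.50 + -5.12*i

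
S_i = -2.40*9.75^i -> [-2.4, -23.4, -228.15, -2224.46, -21688.51]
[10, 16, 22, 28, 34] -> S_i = 10 + 6*i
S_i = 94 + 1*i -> [94, 95, 96, 97, 98]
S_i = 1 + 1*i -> [1, 2, 3, 4, 5]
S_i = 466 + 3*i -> [466, 469, 472, 475, 478]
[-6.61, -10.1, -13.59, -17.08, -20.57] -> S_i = -6.61 + -3.49*i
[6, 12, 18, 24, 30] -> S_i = 6 + 6*i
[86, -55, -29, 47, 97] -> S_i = Random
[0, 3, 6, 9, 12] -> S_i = 0 + 3*i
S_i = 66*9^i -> [66, 594, 5346, 48114, 433026]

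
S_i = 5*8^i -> [5, 40, 320, 2560, 20480]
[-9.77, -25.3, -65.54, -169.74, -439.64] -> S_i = -9.77*2.59^i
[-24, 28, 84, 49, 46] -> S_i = Random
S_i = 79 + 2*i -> [79, 81, 83, 85, 87]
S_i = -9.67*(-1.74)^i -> [-9.67, 16.83, -29.28, 50.94, -88.64]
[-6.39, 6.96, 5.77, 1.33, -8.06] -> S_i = Random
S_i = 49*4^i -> [49, 196, 784, 3136, 12544]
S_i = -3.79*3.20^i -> [-3.79, -12.13, -38.81, -124.19, -397.41]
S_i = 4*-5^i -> [4, -20, 100, -500, 2500]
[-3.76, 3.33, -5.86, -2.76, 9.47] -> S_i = Random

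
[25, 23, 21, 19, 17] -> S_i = 25 + -2*i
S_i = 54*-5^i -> [54, -270, 1350, -6750, 33750]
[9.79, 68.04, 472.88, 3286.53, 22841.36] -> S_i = 9.79*6.95^i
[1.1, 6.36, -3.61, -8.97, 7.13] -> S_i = Random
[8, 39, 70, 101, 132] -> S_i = 8 + 31*i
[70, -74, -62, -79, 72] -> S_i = Random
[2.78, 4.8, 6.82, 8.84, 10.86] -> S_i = 2.78 + 2.02*i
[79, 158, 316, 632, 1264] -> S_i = 79*2^i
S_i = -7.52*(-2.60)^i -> [-7.52, 19.55, -50.84, 132.17, -343.65]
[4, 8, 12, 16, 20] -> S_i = 4 + 4*i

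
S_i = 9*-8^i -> [9, -72, 576, -4608, 36864]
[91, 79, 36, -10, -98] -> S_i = Random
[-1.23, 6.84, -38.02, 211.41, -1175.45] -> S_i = -1.23*(-5.56)^i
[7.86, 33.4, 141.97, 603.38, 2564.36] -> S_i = 7.86*4.25^i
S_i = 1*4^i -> [1, 4, 16, 64, 256]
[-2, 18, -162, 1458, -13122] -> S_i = -2*-9^i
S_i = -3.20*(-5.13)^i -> [-3.2, 16.42, -84.21, 432.02, -2216.25]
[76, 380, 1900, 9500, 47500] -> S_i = 76*5^i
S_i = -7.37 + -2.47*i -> [-7.37, -9.84, -12.31, -14.78, -17.25]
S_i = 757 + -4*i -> [757, 753, 749, 745, 741]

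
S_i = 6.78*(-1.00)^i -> [6.78, -6.78, 6.78, -6.78, 6.78]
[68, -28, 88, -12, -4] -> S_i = Random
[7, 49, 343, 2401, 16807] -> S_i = 7*7^i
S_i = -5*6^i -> [-5, -30, -180, -1080, -6480]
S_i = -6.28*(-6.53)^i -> [-6.28, 41.01, -267.78, 1748.64, -11418.59]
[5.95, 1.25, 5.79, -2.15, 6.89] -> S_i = Random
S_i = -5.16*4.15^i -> [-5.16, -21.41, -88.87, -368.8, -1530.53]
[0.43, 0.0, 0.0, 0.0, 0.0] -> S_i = 0.43*0.01^i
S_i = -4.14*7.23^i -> [-4.14, -29.93, -216.41, -1564.64, -11312.37]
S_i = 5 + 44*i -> [5, 49, 93, 137, 181]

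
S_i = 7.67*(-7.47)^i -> [7.67, -57.29, 427.99, -3197.11, 23882.39]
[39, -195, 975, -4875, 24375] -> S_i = 39*-5^i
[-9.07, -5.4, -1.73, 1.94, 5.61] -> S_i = -9.07 + 3.67*i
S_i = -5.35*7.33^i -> [-5.35, -39.22, -287.45, -2107.01, -15444.35]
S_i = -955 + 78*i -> [-955, -877, -799, -721, -643]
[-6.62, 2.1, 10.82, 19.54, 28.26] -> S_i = -6.62 + 8.72*i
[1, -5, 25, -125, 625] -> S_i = 1*-5^i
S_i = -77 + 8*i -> [-77, -69, -61, -53, -45]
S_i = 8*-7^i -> [8, -56, 392, -2744, 19208]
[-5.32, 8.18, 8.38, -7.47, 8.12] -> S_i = Random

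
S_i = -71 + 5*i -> [-71, -66, -61, -56, -51]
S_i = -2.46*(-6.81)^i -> [-2.46, 16.75, -114.09, 776.92, -5290.83]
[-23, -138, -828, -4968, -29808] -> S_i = -23*6^i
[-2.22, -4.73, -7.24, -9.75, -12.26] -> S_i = -2.22 + -2.51*i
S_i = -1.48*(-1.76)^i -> [-1.48, 2.6, -4.58, 8.07, -14.2]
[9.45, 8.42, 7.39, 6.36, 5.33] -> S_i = 9.45 + -1.03*i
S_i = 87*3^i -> [87, 261, 783, 2349, 7047]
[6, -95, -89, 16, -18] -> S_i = Random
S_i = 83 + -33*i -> [83, 50, 17, -16, -49]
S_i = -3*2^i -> [-3, -6, -12, -24, -48]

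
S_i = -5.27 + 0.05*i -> [-5.27, -5.22, -5.17, -5.12, -5.07]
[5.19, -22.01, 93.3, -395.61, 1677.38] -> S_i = 5.19*(-4.24)^i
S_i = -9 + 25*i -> [-9, 16, 41, 66, 91]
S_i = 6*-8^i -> [6, -48, 384, -3072, 24576]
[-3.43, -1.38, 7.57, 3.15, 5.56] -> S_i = Random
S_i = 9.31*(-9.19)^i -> [9.31, -85.56, 786.29, -7225.97, 66406.67]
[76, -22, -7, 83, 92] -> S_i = Random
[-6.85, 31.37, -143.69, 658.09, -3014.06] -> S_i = -6.85*(-4.58)^i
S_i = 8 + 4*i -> [8, 12, 16, 20, 24]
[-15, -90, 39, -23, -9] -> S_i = Random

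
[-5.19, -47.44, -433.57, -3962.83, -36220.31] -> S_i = -5.19*9.14^i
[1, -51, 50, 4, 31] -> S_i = Random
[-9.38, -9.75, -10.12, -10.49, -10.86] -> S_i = -9.38 + -0.37*i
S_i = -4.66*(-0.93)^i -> [-4.66, 4.33, -4.03, 3.75, -3.49]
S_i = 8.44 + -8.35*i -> [8.44, 0.09, -8.26, -16.61, -24.96]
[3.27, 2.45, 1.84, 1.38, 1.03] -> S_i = 3.27*0.75^i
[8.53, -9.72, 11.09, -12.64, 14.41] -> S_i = 8.53*(-1.14)^i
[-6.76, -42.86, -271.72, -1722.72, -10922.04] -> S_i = -6.76*6.34^i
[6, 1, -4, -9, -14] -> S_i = 6 + -5*i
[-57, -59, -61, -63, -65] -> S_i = -57 + -2*i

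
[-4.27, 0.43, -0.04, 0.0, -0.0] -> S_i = -4.27*(-0.10)^i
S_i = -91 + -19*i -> [-91, -110, -129, -148, -167]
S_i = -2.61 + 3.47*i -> [-2.61, 0.86, 4.33, 7.8, 11.27]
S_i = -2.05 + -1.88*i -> [-2.05, -3.93, -5.81, -7.69, -9.57]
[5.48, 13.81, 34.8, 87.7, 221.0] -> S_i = 5.48*2.52^i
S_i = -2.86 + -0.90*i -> [-2.86, -3.76, -4.66, -5.56, -6.46]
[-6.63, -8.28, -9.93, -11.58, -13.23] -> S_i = -6.63 + -1.65*i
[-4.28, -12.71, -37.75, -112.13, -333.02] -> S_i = -4.28*2.97^i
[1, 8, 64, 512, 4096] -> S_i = 1*8^i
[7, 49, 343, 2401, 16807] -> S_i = 7*7^i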